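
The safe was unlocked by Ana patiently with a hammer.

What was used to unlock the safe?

'with a hammer' marks the instrument of the unlocking event.

a hammer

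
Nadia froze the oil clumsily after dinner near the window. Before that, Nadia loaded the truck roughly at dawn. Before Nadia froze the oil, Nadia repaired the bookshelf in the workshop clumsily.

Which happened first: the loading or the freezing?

The connectives place the loading before the freezing.

the loading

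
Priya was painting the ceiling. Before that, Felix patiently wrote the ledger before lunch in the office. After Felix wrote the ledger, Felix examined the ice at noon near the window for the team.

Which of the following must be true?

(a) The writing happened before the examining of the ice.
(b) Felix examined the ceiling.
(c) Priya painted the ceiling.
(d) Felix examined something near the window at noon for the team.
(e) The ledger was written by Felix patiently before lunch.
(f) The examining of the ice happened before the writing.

(a) Entailed — the narrative places the writing before the examining.
(b) Not entailed — Felix examined the ice, not the ceiling; the ceiling belongs to the painting event.
(c) Not entailed — 'was painting' is progressive on an accomplishment; it does not entail the completed 'painted'.
(d) Entailed — this follows by dropping conjuncts from the examining event's description.
(e) Entailed — dropping 'in the office' leaves a sub-description the original still satisfies.
(f) Not entailed — the narrative places the writing before the examining, not after.

(a), (d), (e)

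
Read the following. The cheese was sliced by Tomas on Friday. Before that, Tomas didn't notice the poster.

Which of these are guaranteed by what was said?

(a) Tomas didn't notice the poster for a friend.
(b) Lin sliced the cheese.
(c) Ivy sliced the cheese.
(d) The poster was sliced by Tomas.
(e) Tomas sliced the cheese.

(a), (e)

(a) Entailed — under negation, adding a further restriction is entailed: if no such noticing event occurred, none occurred for a friend either.
(b) Not entailed — the passage has Tomas slicing the cheese, not Lin.
(c) Not entailed — the passage has Tomas slicing the cheese, not Ivy.
(d) Not entailed — Tomas sliced the cheese, not the poster; the poster belongs to the noticing event.
(e) Entailed — this follows by dropping conjuncts from the slicing event's description.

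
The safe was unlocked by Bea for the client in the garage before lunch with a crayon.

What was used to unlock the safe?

'with a crayon' marks the instrument of the unlocking event.

a crayon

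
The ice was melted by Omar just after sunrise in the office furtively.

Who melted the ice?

'Omar' marks the agent of the melting event.

Omar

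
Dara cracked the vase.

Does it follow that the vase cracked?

'Dara cracked the vase' is the causative; it entails the inchoative 'the vase cracked'.

yes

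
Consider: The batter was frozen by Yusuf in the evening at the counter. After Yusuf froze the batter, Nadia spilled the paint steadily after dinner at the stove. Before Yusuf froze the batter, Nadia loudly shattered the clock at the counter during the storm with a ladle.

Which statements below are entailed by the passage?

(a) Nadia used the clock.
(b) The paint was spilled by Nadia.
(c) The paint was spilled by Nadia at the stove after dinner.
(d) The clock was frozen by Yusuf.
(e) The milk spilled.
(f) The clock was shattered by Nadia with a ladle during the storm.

(a) Not entailed — the clock is the patient, not an instrument — Nadia used a ladle.
(b) Entailed — every conjunct here is already in the original spilling event.
(c) Entailed — dropping 'steadily' leaves a sub-description the original still satisfies.
(d) Not entailed — Yusuf froze the batter, not the clock; the clock belongs to the shattering event.
(e) Not entailed — the paint is what spilled, not the milk.
(f) Entailed — every conjunct here is already in the original shattering event.

(b), (c), (f)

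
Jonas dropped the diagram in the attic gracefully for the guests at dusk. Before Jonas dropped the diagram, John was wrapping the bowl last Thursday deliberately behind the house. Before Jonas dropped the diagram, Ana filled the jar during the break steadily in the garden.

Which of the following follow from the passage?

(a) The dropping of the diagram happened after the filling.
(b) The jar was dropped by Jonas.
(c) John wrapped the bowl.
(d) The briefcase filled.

(a)

(a) Entailed — the narrative places the filling before the dropping.
(b) Not entailed — Jonas dropped the diagram, not the jar; the jar belongs to the filling event.
(c) Not entailed — 'was wrapping' is progressive on an accomplishment; it does not entail the completed 'wrapped'.
(d) Not entailed — the jar is what filled, not the briefcase.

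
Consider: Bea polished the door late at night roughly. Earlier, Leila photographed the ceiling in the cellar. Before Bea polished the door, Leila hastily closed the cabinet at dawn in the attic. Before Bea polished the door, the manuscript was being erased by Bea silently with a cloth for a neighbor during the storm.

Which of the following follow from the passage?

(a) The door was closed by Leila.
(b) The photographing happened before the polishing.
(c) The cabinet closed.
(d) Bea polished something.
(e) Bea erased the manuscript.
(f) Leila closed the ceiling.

(b), (c), (d)

(a) Not entailed — Leila closed the cabinet, not the door; the door belongs to the polishing event.
(b) Entailed — the narrative places the photographing before the polishing.
(c) Entailed — 'Leila closed the cabinet' is causative; it entails the inchoative 'the cabinet closed'.
(d) Entailed — the original entails any weakening of itself; this just drops 'roughly', 'late at night' and generalizes the patient.
(e) Not entailed — 'was erasing' is progressive on an accomplishment; it does not entail the completed 'erased'.
(f) Not entailed — Leila closed the cabinet, not the ceiling; the ceiling belongs to the photographing event.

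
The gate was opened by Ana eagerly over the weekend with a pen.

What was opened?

'the gate' marks the patient of the opening event.

the gate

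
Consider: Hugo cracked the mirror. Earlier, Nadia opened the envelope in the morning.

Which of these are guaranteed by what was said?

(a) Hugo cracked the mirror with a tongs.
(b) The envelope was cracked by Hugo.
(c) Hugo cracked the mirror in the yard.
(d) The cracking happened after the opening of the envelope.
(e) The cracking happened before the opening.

(d)

(a) Not entailed — 'with a tongs' adds information not in the original event.
(b) Not entailed — Hugo cracked the mirror, not the envelope; the envelope belongs to the opening event.
(c) Not entailed — 'in the yard' adds information not in the original event.
(d) Entailed — the narrative places the opening before the cracking.
(e) Not entailed — the narrative places the opening before the cracking, not after.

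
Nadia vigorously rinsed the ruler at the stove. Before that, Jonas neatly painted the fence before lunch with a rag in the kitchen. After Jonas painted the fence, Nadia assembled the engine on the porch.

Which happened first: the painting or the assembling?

The connectives place the painting before the assembling.

the painting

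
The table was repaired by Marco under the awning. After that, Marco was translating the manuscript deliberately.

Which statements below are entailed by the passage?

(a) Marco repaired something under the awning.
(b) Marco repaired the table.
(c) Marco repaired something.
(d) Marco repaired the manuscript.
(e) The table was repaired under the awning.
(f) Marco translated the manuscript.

(a) Entailed — generalizing the patient leaves a sub-description the original still satisfies.
(b) Entailed — dropping 'under the awning' leaves a sub-description the original still satisfies.
(c) Entailed — this follows by dropping conjuncts from the repairing event's description.
(d) Not entailed — Marco repaired the table, not the manuscript; the manuscript belongs to the translating event.
(e) Entailed — every conjunct here is already in the original repairing event.
(f) Not entailed — 'was translating' is progressive on an accomplishment; it does not entail the completed 'translated'.

(a), (b), (c), (e)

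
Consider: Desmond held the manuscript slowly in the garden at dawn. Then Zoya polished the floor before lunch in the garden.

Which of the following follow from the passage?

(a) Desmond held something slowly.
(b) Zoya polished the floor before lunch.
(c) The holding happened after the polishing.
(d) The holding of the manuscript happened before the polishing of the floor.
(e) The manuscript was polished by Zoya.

(a) Entailed — the original entails any weakening of itself; this just drops 'at dawn', 'in the garden' and generalizes the patient.
(b) Entailed — the original entails any weakening of itself; this just drops 'in the garden'.
(c) Not entailed — the narrative places the holding before the polishing, not after.
(d) Entailed — the narrative places the holding before the polishing.
(e) Not entailed — Zoya polished the floor, not the manuscript; the manuscript belongs to the holding event.

(a), (b), (d)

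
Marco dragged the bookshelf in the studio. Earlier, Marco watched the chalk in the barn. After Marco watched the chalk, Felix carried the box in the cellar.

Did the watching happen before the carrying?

The narrative orders the watching before the carrying.

yes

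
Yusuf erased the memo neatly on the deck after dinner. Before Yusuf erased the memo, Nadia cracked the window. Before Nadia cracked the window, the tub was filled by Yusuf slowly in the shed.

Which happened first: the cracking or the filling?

the filling

The connectives place the filling before the cracking.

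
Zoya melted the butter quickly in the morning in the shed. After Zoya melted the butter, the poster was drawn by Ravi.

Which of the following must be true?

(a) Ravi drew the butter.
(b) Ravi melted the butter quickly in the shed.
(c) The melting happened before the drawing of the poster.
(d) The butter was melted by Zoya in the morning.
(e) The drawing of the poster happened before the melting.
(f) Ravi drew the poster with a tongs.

(c), (d)

(a) Not entailed — Ravi drew the poster, not the butter; the butter belongs to the melting event.
(b) Not entailed — the passage has Zoya melting the butter, not Ravi.
(c) Entailed — the narrative places the melting before the drawing.
(d) Entailed — this follows by dropping conjuncts from the melting event's description.
(e) Not entailed — the narrative places the melting before the drawing, not after.
(f) Not entailed — 'with a tongs' adds information not in the original event.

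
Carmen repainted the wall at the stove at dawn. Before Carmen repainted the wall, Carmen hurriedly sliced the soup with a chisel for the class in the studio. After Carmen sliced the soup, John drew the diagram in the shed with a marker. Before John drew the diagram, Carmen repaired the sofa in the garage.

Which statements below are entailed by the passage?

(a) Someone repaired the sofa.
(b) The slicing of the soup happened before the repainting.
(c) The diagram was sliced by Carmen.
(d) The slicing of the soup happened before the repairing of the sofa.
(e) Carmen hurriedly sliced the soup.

(a) Entailed — dropping 'in the garage' and generalizing the agent leaves a sub-description the original still satisfies.
(b) Entailed — the narrative places the slicing before the repainting.
(c) Not entailed — Carmen sliced the soup, not the diagram; the diagram belongs to the drawing event.
(d) Not entailed — the narrative doesn't order the slicing relative to the repairing.
(e) Entailed — every conjunct here is already in the original slicing event.

(a), (b), (e)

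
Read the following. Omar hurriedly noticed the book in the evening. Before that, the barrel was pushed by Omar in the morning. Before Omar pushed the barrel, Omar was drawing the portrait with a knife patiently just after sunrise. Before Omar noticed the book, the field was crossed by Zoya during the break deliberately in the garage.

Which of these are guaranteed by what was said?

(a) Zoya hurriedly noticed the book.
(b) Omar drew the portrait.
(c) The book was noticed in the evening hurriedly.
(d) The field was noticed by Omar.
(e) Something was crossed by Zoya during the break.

(a) Not entailed — the passage has Omar noticing the book, not Zoya.
(b) Not entailed — 'was drawing' is progressive on an accomplishment; it does not entail the completed 'drew'.
(c) Entailed — every conjunct here is already in the original noticing event.
(d) Not entailed — Omar noticed the book, not the field; the field belongs to the crossing event.
(e) Entailed — this follows by dropping conjuncts from the crossing event's description.

(c), (e)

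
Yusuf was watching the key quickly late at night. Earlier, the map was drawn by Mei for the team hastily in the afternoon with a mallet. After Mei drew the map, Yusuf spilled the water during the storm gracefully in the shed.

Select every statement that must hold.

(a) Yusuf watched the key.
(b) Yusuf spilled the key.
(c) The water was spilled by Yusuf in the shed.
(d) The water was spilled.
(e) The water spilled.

(a) Entailed — 'watch' is an activity; 'was watching' entails that some watching happened, so 'watched' holds.
(b) Not entailed — Yusuf spilled the water, not the key; the key belongs to the watching event.
(c) Entailed — this follows by dropping conjuncts from the spilling event's description.
(d) Entailed — every conjunct here is already in the original spilling event.
(e) Entailed — 'Yusuf spilled the water' is causative; it entails the inchoative 'the water spilled'.

(a), (c), (d), (e)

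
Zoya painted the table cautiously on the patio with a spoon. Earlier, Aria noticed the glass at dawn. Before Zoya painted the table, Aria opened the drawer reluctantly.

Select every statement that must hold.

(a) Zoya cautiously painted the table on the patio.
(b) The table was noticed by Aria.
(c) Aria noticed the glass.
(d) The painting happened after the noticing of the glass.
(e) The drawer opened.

(a) Entailed — every conjunct here is already in the original painting event.
(b) Not entailed — Aria noticed the glass, not the table; the table belongs to the painting event.
(c) Entailed — every conjunct here is already in the original noticing event.
(d) Entailed — the narrative places the noticing before the painting.
(e) Entailed — 'Aria opened the drawer' is causative; it entails the inchoative 'the drawer opened'.

(a), (c), (d), (e)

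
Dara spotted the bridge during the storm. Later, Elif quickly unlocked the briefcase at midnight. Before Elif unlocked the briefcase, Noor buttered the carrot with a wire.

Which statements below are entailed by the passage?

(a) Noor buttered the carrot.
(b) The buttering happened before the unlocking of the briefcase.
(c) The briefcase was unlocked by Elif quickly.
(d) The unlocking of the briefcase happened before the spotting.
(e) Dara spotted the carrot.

(a) Entailed — this follows by dropping conjuncts from the buttering event's description.
(b) Entailed — the narrative places the buttering before the unlocking.
(c) Entailed — dropping 'at midnight' leaves a sub-description the original still satisfies.
(d) Not entailed — the narrative places the spotting before the unlocking, not after.
(e) Not entailed — Dara spotted the bridge, not the carrot; the carrot belongs to the buttering event.

(a), (b), (c)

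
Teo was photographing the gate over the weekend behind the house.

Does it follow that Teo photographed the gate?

'was photographing' is progressive; for an accomplishment like 'photograph the gate', it doesn't entail completion.

no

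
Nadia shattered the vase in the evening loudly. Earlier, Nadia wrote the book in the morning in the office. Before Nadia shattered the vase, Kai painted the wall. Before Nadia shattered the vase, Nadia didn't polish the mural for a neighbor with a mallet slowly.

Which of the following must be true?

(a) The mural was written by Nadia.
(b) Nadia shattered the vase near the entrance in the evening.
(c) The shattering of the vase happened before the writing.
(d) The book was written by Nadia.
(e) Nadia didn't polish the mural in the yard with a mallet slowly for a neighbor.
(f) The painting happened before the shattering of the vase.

(a) Not entailed — Nadia wrote the book, not the mural; the mural belongs to the polishing event.
(b) Not entailed — 'near the entrance' adds information not in the original event.
(c) Not entailed — the narrative places the writing before the shattering, not after.
(d) Entailed — the original entails any weakening of itself; this just drops 'in the office', 'in the morning'.
(e) Entailed — under negation, adding a further restriction is entailed: if no such polishing event occurred, none occurred in the yard either.
(f) Entailed — the narrative places the painting before the shattering.

(d), (e), (f)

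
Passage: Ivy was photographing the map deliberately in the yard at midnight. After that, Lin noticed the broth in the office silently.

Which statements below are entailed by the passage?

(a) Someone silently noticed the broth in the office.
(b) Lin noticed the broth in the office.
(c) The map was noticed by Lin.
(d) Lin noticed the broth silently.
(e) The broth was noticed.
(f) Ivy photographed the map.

(a), (b), (d), (e)

(a) Entailed — the original entails any weakening of itself; this just generalizes the agent.
(b) Entailed — the original entails any weakening of itself; this just drops 'silently'.
(c) Not entailed — Lin noticed the broth, not the map; the map belongs to the photographing event.
(d) Entailed — this follows by dropping conjuncts from the noticing event's description.
(e) Entailed — the original entails any weakening of itself; this just drops 'silently', 'in the office' and generalizes the agent.
(f) Not entailed — 'was photographing' is progressive on an accomplishment; it does not entail the completed 'photographed'.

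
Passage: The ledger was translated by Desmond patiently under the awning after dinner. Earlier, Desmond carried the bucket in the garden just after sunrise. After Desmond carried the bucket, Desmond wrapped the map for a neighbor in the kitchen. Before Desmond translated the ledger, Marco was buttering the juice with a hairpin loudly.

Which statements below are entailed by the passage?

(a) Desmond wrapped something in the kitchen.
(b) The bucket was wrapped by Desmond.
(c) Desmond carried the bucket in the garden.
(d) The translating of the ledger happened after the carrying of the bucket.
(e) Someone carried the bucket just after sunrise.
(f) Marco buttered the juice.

(a), (c), (d), (e)

(a) Entailed — this follows by dropping conjuncts from the wrapping event's description.
(b) Not entailed — Desmond wrapped the map, not the bucket; the bucket belongs to the carrying event.
(c) Entailed — this follows by dropping conjuncts from the carrying event's description.
(d) Entailed — the narrative places the carrying before the translating.
(e) Entailed — dropping 'in the garden' and generalizing the agent leaves a sub-description the original still satisfies.
(f) Not entailed — 'was buttering' is progressive on an accomplishment; it does not entail the completed 'buttered'.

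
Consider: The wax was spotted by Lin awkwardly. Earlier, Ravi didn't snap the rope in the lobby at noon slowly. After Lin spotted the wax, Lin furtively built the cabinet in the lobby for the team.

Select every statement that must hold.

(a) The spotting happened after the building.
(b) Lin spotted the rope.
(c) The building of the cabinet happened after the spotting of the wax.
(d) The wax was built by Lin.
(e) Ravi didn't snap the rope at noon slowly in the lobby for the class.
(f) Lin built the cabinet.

(a) Not entailed — the narrative places the spotting before the building, not after.
(b) Not entailed — Lin spotted the wax, not the rope; the rope belongs to the snapping event.
(c) Entailed — the narrative places the spotting before the building.
(d) Not entailed — Lin built the cabinet, not the wax; the wax belongs to the spotting event.
(e) Entailed — under negation, adding a further restriction is entailed: if no such snapping event occurred, none occurred for the class either.
(f) Entailed — the original entails any weakening of itself; this just drops 'furtively', 'for the team', 'in the lobby'.

(c), (e), (f)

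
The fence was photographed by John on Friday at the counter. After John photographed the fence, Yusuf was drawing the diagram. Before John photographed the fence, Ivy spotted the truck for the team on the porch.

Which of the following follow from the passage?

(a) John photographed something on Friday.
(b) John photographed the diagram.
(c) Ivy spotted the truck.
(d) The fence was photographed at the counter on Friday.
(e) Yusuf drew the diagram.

(a) Entailed — every conjunct here is already in the original photographing event.
(b) Not entailed — John photographed the fence, not the diagram; the diagram belongs to the drawing event.
(c) Entailed — every conjunct here is already in the original spotting event.
(d) Entailed — generalizing the agent leaves a sub-description the original still satisfies.
(e) Not entailed — 'was drawing' is progressive on an accomplishment; it does not entail the completed 'drew'.

(a), (c), (d)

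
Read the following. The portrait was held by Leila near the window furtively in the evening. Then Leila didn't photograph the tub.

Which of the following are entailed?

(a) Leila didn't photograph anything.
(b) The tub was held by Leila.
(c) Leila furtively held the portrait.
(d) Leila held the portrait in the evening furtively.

(c), (d)

(a) Not entailed — the original only denies this specific event; Leila may have photographed something else.
(b) Not entailed — Leila held the portrait, not the tub; the tub belongs to the photographing event.
(c) Entailed — every conjunct here is already in the original holding event.
(d) Entailed — this follows by dropping conjuncts from the holding event's description.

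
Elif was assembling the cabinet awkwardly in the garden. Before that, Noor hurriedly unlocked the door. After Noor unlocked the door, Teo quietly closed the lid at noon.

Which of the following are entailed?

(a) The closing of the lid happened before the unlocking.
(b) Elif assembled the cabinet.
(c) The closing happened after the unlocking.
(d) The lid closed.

(a) Not entailed — the narrative places the unlocking before the closing, not after.
(b) Not entailed — 'was assembling' is progressive on an accomplishment; it does not entail the completed 'assembled'.
(c) Entailed — the narrative places the unlocking before the closing.
(d) Entailed — 'Teo closed the lid' is causative; it entails the inchoative 'the lid closed'.

(c), (d)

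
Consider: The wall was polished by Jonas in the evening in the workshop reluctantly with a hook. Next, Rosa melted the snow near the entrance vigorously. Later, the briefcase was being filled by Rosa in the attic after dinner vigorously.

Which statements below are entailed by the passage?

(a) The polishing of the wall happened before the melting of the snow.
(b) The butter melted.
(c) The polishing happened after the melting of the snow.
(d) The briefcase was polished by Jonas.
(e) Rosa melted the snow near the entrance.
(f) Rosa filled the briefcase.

(a), (e)

(a) Entailed — the narrative places the polishing before the melting.
(b) Not entailed — the snow is what melted, not the butter.
(c) Not entailed — the narrative places the polishing before the melting, not after.
(d) Not entailed — Jonas polished the wall, not the briefcase; the briefcase belongs to the filling event.
(e) Entailed — every conjunct here is already in the original melting event.
(f) Not entailed — 'was filling' is progressive on an accomplishment; it does not entail the completed 'filled'.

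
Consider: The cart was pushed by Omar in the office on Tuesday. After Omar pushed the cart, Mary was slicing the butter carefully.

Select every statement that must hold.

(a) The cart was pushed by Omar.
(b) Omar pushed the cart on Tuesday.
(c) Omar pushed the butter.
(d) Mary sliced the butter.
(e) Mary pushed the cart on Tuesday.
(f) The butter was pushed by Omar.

(a), (b)

(a) Entailed — this follows by dropping conjuncts from the pushing event's description.
(b) Entailed — every conjunct here is already in the original pushing event.
(c) Not entailed — Omar pushed the cart, not the butter; the butter belongs to the slicing event.
(d) Not entailed — 'was slicing' is progressive on an accomplishment; it does not entail the completed 'sliced'.
(e) Not entailed — the passage has Omar pushing the cart, not Mary.
(f) Not entailed — Omar pushed the cart, not the butter; the butter belongs to the slicing event.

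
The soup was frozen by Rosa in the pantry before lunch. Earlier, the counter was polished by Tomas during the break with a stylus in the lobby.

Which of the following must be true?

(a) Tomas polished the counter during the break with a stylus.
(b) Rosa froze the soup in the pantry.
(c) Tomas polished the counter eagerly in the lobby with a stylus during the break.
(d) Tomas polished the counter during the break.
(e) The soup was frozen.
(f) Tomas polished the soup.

(a) Entailed — the original entails any weakening of itself; this just drops 'in the lobby'.
(b) Entailed — every conjunct here is already in the original freezing event.
(c) Not entailed — 'eagerly' adds information not in the original event.
(d) Entailed — every conjunct here is already in the original polishing event.
(e) Entailed — this follows by dropping conjuncts from the freezing event's description.
(f) Not entailed — Tomas polished the counter, not the soup; the soup belongs to the freezing event.

(a), (b), (d), (e)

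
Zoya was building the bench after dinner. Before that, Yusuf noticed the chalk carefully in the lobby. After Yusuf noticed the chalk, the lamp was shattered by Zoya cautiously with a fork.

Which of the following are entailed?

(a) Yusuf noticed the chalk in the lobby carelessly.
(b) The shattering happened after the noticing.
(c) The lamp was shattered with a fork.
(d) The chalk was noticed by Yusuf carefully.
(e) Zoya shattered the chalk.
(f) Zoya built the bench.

(a) Not entailed — 'carelessly' adds a manner not in (and inconsistent with) the original.
(b) Entailed — the narrative places the noticing before the shattering.
(c) Entailed — every conjunct here is already in the original shattering event.
(d) Entailed — the original entails any weakening of itself; this just drops 'in the lobby'.
(e) Not entailed — Zoya shattered the lamp, not the chalk; the chalk belongs to the noticing event.
(f) Not entailed — 'was building' is progressive on an accomplishment; it does not entail the completed 'built'.

(b), (c), (d)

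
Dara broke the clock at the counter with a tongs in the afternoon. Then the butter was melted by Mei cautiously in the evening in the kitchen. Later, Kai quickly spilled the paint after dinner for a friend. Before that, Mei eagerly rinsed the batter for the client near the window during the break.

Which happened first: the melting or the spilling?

the melting

The connectives place the melting before the spilling.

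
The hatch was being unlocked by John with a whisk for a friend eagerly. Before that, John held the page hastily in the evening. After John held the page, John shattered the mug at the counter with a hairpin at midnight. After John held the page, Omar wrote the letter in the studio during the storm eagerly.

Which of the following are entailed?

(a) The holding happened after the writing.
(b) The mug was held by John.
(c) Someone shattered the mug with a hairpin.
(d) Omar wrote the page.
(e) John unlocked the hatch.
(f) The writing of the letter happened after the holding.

(c), (f)

(a) Not entailed — the narrative places the holding before the writing, not after.
(b) Not entailed — John held the page, not the mug; the mug belongs to the shattering event.
(c) Entailed — this follows by dropping conjuncts from the shattering event's description.
(d) Not entailed — Omar wrote the letter, not the page; the page belongs to the holding event.
(e) Not entailed — 'was unlocking' is progressive on an accomplishment; it does not entail the completed 'unlocked'.
(f) Entailed — the narrative places the holding before the writing.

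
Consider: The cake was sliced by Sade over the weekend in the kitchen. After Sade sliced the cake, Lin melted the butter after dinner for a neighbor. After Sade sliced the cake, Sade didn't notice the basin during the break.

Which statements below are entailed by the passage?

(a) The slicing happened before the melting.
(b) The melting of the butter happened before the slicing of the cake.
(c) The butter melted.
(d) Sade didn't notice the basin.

(a) Entailed — the narrative places the slicing before the melting.
(b) Not entailed — the narrative places the slicing before the melting, not after.
(c) Entailed — 'Lin melted the butter' is causative; it entails the inchoative 'the butter melted'.
(d) Not entailed — dropping 'during the break' under negation is not valid — the original leaves open that Sade noticed the basin some other way.

(a), (c)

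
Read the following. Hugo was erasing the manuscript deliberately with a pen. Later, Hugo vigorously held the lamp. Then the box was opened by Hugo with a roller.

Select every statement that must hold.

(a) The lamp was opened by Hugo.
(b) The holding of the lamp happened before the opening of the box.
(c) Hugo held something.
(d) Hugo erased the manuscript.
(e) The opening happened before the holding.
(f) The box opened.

(b), (c), (f)

(a) Not entailed — Hugo opened the box, not the lamp; the lamp belongs to the holding event.
(b) Entailed — the narrative places the holding before the opening.
(c) Entailed — this follows by dropping conjuncts from the holding event's description.
(d) Not entailed — 'was erasing' is progressive on an accomplishment; it does not entail the completed 'erased'.
(e) Not entailed — the narrative places the holding before the opening, not after.
(f) Entailed — 'Hugo opened the box' is causative; it entails the inchoative 'the box opened'.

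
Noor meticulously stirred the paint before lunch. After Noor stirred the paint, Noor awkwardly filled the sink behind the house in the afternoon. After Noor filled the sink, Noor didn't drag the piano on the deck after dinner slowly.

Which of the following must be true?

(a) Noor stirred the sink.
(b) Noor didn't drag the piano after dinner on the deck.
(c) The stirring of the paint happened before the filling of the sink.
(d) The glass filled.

(a) Not entailed — Noor stirred the paint, not the sink; the sink belongs to the filling event.
(b) Not entailed — dropping 'slowly' under negation is not valid — the original leaves open that Noor dragged the piano some other way.
(c) Entailed — the narrative places the stirring before the filling.
(d) Not entailed — the sink is what filled, not the glass.

(c)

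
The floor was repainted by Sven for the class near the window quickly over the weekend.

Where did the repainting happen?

'near the window' marks the location of the repainting event.

near the window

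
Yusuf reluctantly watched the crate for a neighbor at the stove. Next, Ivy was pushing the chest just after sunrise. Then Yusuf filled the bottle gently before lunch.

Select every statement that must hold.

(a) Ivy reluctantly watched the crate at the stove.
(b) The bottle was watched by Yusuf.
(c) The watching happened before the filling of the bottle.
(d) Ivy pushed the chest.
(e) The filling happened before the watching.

(c), (d)

(a) Not entailed — the passage has Yusuf watching the crate, not Ivy.
(b) Not entailed — Yusuf watched the crate, not the bottle; the bottle belongs to the filling event.
(c) Entailed — the narrative places the watching before the filling.
(d) Entailed — 'push' is an activity; 'was pushing' entails that some pushing happened, so 'pushed' holds.
(e) Not entailed — the narrative places the watching before the filling, not after.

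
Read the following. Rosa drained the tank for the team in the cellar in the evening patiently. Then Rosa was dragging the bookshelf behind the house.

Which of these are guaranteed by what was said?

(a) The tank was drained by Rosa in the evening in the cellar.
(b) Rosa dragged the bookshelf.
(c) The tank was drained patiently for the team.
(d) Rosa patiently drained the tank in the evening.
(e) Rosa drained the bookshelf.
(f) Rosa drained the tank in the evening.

(a) Entailed — the original entails any weakening of itself; this just drops 'patiently', 'for the team'.
(b) Entailed — 'drag' is an activity; 'was dragging' entails that some dragging happened, so 'dragged' holds.
(c) Entailed — the original entails any weakening of itself; this just drops 'in the cellar', 'in the evening' and generalizes the agent.
(d) Entailed — this follows by dropping conjuncts from the draining event's description.
(e) Not entailed — Rosa drained the tank, not the bookshelf; the bookshelf belongs to the dragging event.
(f) Entailed — dropping 'patiently', 'in the cellar', 'for the team' leaves a sub-description the original still satisfies.

(a), (b), (c), (d), (f)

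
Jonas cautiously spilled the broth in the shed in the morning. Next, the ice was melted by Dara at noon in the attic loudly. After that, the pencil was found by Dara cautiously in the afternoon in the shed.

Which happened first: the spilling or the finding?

the spilling

The connectives place the spilling before the finding.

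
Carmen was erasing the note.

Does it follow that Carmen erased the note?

'was erasing' is progressive; for an accomplishment like 'erase the note', it doesn't entail completion.

no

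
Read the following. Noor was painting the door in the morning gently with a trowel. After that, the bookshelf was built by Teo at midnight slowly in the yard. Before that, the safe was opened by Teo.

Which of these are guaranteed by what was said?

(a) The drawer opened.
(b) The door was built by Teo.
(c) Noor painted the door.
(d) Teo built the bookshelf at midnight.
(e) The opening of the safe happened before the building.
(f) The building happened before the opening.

(d), (e)

(a) Not entailed — the safe is what opened, not the drawer.
(b) Not entailed — Teo built the bookshelf, not the door; the door belongs to the painting event.
(c) Not entailed — 'was painting' is progressive on an accomplishment; it does not entail the completed 'painted'.
(d) Entailed — dropping 'slowly', 'in the yard' leaves a sub-description the original still satisfies.
(e) Entailed — the narrative places the opening before the building.
(f) Not entailed — the narrative places the opening before the building, not after.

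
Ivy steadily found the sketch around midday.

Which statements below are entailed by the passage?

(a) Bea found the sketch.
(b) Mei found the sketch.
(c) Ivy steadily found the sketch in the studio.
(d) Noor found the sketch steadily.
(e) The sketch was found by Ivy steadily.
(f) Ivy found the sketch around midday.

(e), (f)

(a) Not entailed — the passage has Ivy finding the sketch, not Bea.
(b) Not entailed — the passage has Ivy finding the sketch, not Mei.
(c) Not entailed — 'in the studio' adds information not in the original event.
(d) Not entailed — the passage has Ivy finding the sketch, not Noor.
(e) Entailed — the original entails any weakening of itself; this just drops 'around midday'.
(f) Entailed — the original entails any weakening of itself; this just drops 'steadily'.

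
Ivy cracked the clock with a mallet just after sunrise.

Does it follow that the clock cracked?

yes

'Ivy cracked the clock' is the causative; it entails the inchoative 'the clock cracked'.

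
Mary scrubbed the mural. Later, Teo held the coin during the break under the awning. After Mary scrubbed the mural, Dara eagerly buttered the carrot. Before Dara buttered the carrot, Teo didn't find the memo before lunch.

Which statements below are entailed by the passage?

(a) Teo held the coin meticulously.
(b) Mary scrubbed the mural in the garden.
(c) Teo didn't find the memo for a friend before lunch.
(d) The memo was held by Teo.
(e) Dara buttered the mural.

(c)

(a) Not entailed — 'meticulously' adds information not in the original event.
(b) Not entailed — 'in the garden' adds information not in the original event.
(c) Entailed — under negation, adding a further restriction is entailed: if no such finding event occurred, none occurred for a friend either.
(d) Not entailed — Teo held the coin, not the memo; the memo belongs to the finding event.
(e) Not entailed — Dara buttered the carrot, not the mural; the mural belongs to the scrubbing event.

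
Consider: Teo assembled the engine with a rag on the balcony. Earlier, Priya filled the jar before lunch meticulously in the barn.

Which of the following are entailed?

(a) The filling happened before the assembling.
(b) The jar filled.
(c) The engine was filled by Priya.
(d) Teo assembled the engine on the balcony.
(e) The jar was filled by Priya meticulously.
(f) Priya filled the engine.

(a), (b), (d), (e)

(a) Entailed — the narrative places the filling before the assembling.
(b) Entailed — 'Priya filled the jar' is causative; it entails the inchoative 'the jar filled'.
(c) Not entailed — Priya filled the jar, not the engine; the engine belongs to the assembling event.
(d) Entailed — dropping 'with a rag' leaves a sub-description the original still satisfies.
(e) Entailed — dropping 'before lunch', 'in the barn' leaves a sub-description the original still satisfies.
(f) Not entailed — Priya filled the jar, not the engine; the engine belongs to the assembling event.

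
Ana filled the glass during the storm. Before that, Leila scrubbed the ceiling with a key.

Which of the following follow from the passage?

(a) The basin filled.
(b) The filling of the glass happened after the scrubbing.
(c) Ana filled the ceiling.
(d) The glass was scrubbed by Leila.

(a) Not entailed — the glass is what filled, not the basin.
(b) Entailed — the narrative places the scrubbing before the filling.
(c) Not entailed — Ana filled the glass, not the ceiling; the ceiling belongs to the scrubbing event.
(d) Not entailed — Leila scrubbed the ceiling, not the glass; the glass belongs to the filling event.

(b)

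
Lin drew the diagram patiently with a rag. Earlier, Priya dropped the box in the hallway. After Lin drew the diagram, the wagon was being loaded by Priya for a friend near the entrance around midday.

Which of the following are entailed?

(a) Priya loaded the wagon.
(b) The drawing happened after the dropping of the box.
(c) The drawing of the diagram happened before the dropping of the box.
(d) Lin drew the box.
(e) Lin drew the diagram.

(a) Not entailed — 'was loading' is progressive on an accomplishment; it does not entail the completed 'loaded'.
(b) Entailed — the narrative places the dropping before the drawing.
(c) Not entailed — the narrative places the dropping before the drawing, not after.
(d) Not entailed — Lin drew the diagram, not the box; the box belongs to the dropping event.
(e) Entailed — dropping 'patiently', 'with a rag' leaves a sub-description the original still satisfies.

(b), (e)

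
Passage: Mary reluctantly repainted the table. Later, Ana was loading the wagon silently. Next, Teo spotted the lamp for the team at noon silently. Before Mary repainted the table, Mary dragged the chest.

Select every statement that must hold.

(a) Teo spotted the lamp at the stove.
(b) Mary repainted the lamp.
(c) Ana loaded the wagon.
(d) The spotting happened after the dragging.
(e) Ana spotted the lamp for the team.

(a) Not entailed — 'at the stove' adds information not in the original event.
(b) Not entailed — Mary repainted the table, not the lamp; the lamp belongs to the spotting event.
(c) Not entailed — 'was loading' is progressive on an accomplishment; it does not entail the completed 'loaded'.
(d) Entailed — the narrative places the dragging before the spotting.
(e) Not entailed — the passage has Teo spotting the lamp, not Ana.

(d)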